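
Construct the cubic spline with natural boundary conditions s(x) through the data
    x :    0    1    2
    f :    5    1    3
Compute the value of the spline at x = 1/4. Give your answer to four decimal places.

Write m_i for s''(x_i). With h_i = 1, 1 and divided differences Δ_i = -4, 2, the continuity of s' gives the tridiagonal system
  1·m_0 + 4·m_1 + 1·m_2 = 6(Δ_1 - Δ_0) = 36
Natural end conditions: m_0 = m_2 = 0.
Forward elimination and back-substitution give m_0 = 0, m_1 = 9, m_2 = 0.
On [0, 1], s(x) = 5 - 11/2·x + 0·x² + 3/2·x³.
With x = 1/4: s(1/4) = 467/128.

3.6484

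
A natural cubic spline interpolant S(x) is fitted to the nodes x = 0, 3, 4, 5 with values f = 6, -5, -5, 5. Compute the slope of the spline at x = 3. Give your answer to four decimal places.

-2.7634

Write σ_i for S''(x_i). With h_i = 3, 1, 1 and divided differences Δ_i = -11/3, 0, 10, the continuity of S' gives the tridiagonal system
  3·σ_0 + 8·σ_1 + 1·σ_2 = 6(Δ_1 - Δ_0) = 22
  1·σ_1 + 4·σ_2 + 1·σ_3 = 6(Δ_2 - Δ_1) = 60
Natural end conditions: σ_0 = σ_3 = 0.
Solving: σ_0 = 0, σ_1 = 28/31, σ_2 = 458/31, σ_3 = 0.
On [3, 4], S'(x) = b_1 + 2c_1·(x - 3) + 3d_1·(x - 3)² with b_1 = Δ_1 - h_1(2σ_1 + σ_2)/6 = -257/93, c_1 = σ_1/2 = 14/31, d_1 = (σ_2 - σ_1)/(6h_1) = 215/93. So S'(3) = -257/93.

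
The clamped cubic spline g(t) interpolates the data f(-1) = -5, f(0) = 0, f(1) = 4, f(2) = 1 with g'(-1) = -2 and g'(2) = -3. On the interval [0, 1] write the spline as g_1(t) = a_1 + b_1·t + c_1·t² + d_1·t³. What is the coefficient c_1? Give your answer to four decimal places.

With M_i denoting the second derivative at x_i, h_i = 1, 1, 1, and Δ_i = (y_(i+1) − y_i)/h_i = 5, 4, -3:
  1·M_0 + 4·M_1 + 1·M_2 = 6(Δ_1 - Δ_0) = -6
  1·M_1 + 4·M_2 + 1·M_3 = 6(Δ_2 - Δ_1) = -42
Clamped end conditions give two more equations: 2h_0·M_0 + h_0·M_1 = 6(Δ_0 - g'(-1)) = 42 and h_2·M_2 + 2h_2·M_3 = 6(g'(2) - Δ_2) = 0.
Hence M_0 = 70/3, M_1 = -14/3, M_2 = -32/3, M_3 = 16/3.
On [0, 1], with g_1(t) = a_1 + b_1·t + c_1·t² + d_1·t³: c_1 = M_1/2 = -7/3, d_1 = (M_2 - M_1)/(6h_1) = -1, b_1 = Δ_1 - h_1(2M_1 + M_2)/6 = 22/3.

-2.3333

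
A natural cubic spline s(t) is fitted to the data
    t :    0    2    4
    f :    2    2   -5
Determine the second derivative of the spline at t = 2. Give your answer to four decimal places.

-2.6250

Put m_i = s'' at the i-th knot. Here h = (2, 2) and Δ = (0, -7/2), so the interior equations h_(i-1)·m_(i-1) + 2(h_(i-1)+h_i)·m_i + h_i·m_(i+1) = 6(Δ_i − Δ_(i-1)) read
  2·m_0 + 8·m_1 + 2·m_2 = 6(Δ_1 - Δ_0) = -21
Natural end conditions: m_0 = m_2 = 0.
Hence m_0 = 0, m_1 = -21/8, m_2 = 0.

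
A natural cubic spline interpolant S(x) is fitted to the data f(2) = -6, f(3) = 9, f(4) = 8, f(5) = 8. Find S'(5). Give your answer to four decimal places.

1.3333

With m_i denoting the second derivative at x_i, h_i = 1, 1, 1, and Δ_i = (y_(i+1) − y_i)/h_i = 15, -1, 0:
  1·m_0 + 4·m_1 + 1·m_2 = 6(Δ_1 - Δ_0) = -96
  1·m_1 + 4·m_2 + 1·m_3 = 6(Δ_2 - Δ_1) = 6
Natural end conditions: m_0 = m_3 = 0.
Solving the tridiagonal system: m_0 = 0, m_1 = -26, m_2 = 8, m_3 = 0.
On [4, 5], S'(x) = b_2 + 2c_2·(x - 4) + 3d_2·(x - 4)² with b_2 = Δ_2 - h_2(2m_2 + m_3)/6 = -8/3, c_2 = m_2/2 = 4, d_2 = (m_3 - m_2)/(6h_2) = -4/3. So S'(5) = 4/3.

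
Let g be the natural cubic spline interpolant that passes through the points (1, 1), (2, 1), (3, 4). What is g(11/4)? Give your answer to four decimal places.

Write M_i for g''(x_i). With h_i = 1, 1 and divided differences Δ_i = 0, 3, the continuity of g' gives the tridiagonal system
  1·M_0 + 4·M_1 + 1·M_2 = 6(Δ_1 - Δ_0) = 18
Natural end conditions: M_0 = M_2 = 0.
Forward elimination and back-substitution give M_0 = 0, M_1 = 9/2, M_2 = 0.
On [2, 3], g(x) = 1 + 3/2·(x - 2) + 9/4·(x - 2)² - 3/4·(x - 2)³.
With (x - 2) = 3/4: g(11/4) = 787/256.

3.0742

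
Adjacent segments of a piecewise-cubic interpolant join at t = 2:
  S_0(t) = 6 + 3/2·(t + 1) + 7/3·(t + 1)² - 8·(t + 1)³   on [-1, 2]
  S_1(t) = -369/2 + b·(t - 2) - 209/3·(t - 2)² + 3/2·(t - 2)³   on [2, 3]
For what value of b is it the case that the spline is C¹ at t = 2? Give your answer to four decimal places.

-200.5000

S_0'(t) = 3/2 + 14/3·(t + 1) - 24·(t + 1)², so S_0'(2) = -401/2. On the right, S_1'(2) = b, so b = -401/2.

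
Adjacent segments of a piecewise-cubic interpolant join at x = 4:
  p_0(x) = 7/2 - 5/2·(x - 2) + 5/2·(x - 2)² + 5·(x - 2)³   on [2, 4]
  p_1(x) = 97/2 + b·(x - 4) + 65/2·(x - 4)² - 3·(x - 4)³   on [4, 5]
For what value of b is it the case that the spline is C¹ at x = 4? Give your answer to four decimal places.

p_0'(x) = -5/2 + 5·(x - 2) + 15·(x - 2)², so p_0'(4) = 135/2. On the right, p_1'(4) = b, so b = 135/2.

67.5000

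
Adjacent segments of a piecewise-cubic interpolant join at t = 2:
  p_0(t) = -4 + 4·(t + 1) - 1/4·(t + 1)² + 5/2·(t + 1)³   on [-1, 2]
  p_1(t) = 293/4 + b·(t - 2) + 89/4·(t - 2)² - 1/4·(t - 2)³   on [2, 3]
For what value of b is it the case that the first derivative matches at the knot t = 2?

p_0'(t) = 4 - 1/2·(t + 1) + 15/2·(t + 1)², so p_0'(2) = 70. On the right, p_1'(2) = b, so b = 70.

70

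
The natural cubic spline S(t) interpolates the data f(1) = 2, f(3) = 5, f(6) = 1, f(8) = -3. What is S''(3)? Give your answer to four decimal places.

With σ_i denoting the second derivative at x_i, h_i = 2, 3, 2, and Δ_i = (y_(i+1) − y_i)/h_i = 3/2, -4/3, -2:
  2·σ_0 + 10·σ_1 + 3·σ_2 = 6(Δ_1 - Δ_0) = -17
  3·σ_1 + 10·σ_2 + 2·σ_3 = 6(Δ_2 - Δ_1) = -4
Natural end conditions: σ_0 = σ_3 = 0.
Solving the tridiagonal system: σ_0 = 0, σ_1 = -158/91, σ_2 = 11/91, σ_3 = 0.

-1.7363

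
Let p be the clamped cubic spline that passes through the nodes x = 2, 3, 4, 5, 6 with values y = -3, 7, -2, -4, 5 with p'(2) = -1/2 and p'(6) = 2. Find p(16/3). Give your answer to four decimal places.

Write σ_i for p''(x_i). With h_i = 1, 1, 1, 1 and divided differences Δ_i = 10, -9, -2, 9, the continuity of p' gives the tridiagonal system
  1·σ_0 + 4·σ_1 + 1·σ_2 = 6(Δ_1 - Δ_0) = -114
  1·σ_1 + 4·σ_2 + 1·σ_3 = 6(Δ_2 - Δ_1) = 42
  1·σ_2 + 4·σ_3 + 1·σ_4 = 6(Δ_3 - Δ_2) = 66
Clamped end conditions give two more equations: 2h_0·σ_0 + h_0·σ_1 = 6(Δ_0 - p'(2)) = 63 and h_3·σ_3 + 2h_3·σ_4 = 6(p'(6) - Δ_3) = -42.
Solving the tridiagonal system: σ_0 = 3065/56, σ_1 = -1301/28, σ_2 = 137/8, σ_3 = 559/28, σ_4 = -1735/56.
On [5, 6], p(x) = -4 + 841/112·(x - 5) + 559/56·(x - 5)² - 951/112·(x - 5)³.
With (x - 5) = 1/3: p(16/3) = -59/84.

-0.7024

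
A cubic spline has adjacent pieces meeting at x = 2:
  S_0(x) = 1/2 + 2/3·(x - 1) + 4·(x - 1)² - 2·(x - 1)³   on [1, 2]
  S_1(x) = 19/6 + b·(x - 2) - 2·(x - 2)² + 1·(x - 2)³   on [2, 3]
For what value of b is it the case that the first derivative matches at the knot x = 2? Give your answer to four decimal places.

S_0'(x) = 2/3 + 8·(x - 1) - 6·(x - 1)², so S_0'(2) = 8/3. On the right, S_1'(2) = b, so b = 8/3.

2.6667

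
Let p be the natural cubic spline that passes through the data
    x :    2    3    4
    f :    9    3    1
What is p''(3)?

6

Let M_i = p''(x_i). Step sizes h_i = 1, 1; slopes of the chords Δ_i = (y_(i+1) - y_i)/h_i = -6, -2.
  1·M_0 + 4·M_1 + 1·M_2 = 6(Δ_1 - Δ_0) = 24
Natural end conditions: M_0 = M_2 = 0.
Hence M_0 = 0, M_1 = 6, M_2 = 0.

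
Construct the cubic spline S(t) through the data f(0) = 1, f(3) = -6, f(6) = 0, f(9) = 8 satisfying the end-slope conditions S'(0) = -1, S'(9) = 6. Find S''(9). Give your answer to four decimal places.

4.0889

With m_i denoting the second derivative at x_i, h_i = 3, 3, 3, and Δ_i = (y_(i+1) − y_i)/h_i = -7/3, 2, 8/3:
  3·m_0 + 12·m_1 + 3·m_2 = 6(Δ_1 - Δ_0) = 26
  3·m_1 + 12·m_2 + 3·m_3 = 6(Δ_2 - Δ_1) = 4
Clamped end conditions give two more equations: 2h_0·m_0 + h_0·m_1 = 6(Δ_0 - S'(0)) = -8 and h_2·m_2 + 2h_2·m_3 = 6(S'(9) - Δ_2) = 20.
Hence m_0 = -134/45, m_1 = 148/45, m_2 = -68/45, m_3 = 184/45.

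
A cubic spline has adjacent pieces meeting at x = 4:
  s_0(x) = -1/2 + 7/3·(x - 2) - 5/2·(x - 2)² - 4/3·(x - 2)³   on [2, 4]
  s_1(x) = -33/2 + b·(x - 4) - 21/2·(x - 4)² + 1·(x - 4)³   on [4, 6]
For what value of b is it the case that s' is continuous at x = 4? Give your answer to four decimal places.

s_0'(x) = 7/3 - 5·(x - 2) - 4·(x - 2)², so s_0'(4) = -71/3. On the right, s_1'(4) = b, so b = -71/3.

-23.6667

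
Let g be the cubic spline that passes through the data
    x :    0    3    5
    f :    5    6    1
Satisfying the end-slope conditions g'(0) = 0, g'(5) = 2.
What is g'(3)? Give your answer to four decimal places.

Write M_i for g''(x_i). With h_i = 3, 2 and divided differences Δ_i = 1/3, -5/2, the continuity of g' gives the tridiagonal system
  3·M_0 + 10·M_1 + 2·M_2 = 6(Δ_1 - Δ_0) = -17
Clamped end conditions give two more equations: 2h_0·M_0 + h_0·M_1 = 6(Δ_0 - g'(0)) = 2 and h_1·M_1 + 2h_1·M_2 = 6(g'(5) - Δ_1) = 27.
Forward elimination and back-substitution give M_0 = 73/30, M_1 = -21/5, M_2 = 177/20.
On [3, 5], g'(x) = b_1 + 2c_1·(x - 3) + 3d_1·(x - 3)² with b_1 = Δ_1 - h_1(2M_1 + M_2)/6 = -53/20, c_1 = M_1/2 = -21/10, d_1 = (M_2 - M_1)/(6h_1) = 87/80. So g'(3) = -53/20.

-2.6500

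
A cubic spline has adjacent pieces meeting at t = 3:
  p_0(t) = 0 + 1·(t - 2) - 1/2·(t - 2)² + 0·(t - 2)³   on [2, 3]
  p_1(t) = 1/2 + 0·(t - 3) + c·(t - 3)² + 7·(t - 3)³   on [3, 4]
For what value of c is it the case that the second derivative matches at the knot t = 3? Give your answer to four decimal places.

-0.5000

p_0''(t) = -1 + 0·(t - 2), so p_0''(3) = -1. On the right, p_1''(3) = 2c, so c = -1/2.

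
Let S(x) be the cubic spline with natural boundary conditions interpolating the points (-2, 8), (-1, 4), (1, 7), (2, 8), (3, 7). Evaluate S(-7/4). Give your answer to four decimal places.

6.7570

Write M_i for S''(x_i). With h_i = 1, 2, 1, 1 and divided differences Δ_i = -4, 3/2, 1, -1, the continuity of S' gives the tridiagonal system
  1·M_0 + 6·M_1 + 2·M_2 = 6(Δ_1 - Δ_0) = 33
  2·M_1 + 6·M_2 + 1·M_3 = 6(Δ_2 - Δ_1) = -3
  1·M_2 + 4·M_3 + 1·M_4 = 6(Δ_3 - Δ_2) = -12
Natural end conditions: M_0 = M_4 = 0.
Solving: M_0 = 0, M_1 = 759/122, M_2 = -132/61, M_3 = -150/61, M_4 = 0.
On [-2, -1], S(x) = 8 - 1229/244·(x + 2) + 0·(x + 2)² + 253/244·(x + 2)³.
With (x + 2) = 1/4: S(-7/4) = 105517/15616.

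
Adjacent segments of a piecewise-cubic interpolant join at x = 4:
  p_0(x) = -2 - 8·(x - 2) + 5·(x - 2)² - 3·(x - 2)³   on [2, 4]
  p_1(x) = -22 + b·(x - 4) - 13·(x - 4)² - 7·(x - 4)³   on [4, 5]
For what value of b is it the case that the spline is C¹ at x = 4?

-24

p_0'(x) = -8 + 10·(x - 2) - 9·(x - 2)², so p_0'(4) = -24. On the right, p_1'(4) = b, so b = -24.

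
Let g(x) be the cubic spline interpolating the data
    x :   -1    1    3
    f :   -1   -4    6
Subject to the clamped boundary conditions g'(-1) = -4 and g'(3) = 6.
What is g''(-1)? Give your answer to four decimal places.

Write M_i for g''(x_i). With h_i = 2, 2 and divided differences Δ_i = -3/2, 5, the continuity of g' gives the tridiagonal system
  2·M_0 + 8·M_1 + 2·M_2 = 6(Δ_1 - Δ_0) = 39
Clamped end conditions give two more equations: 2h_0·M_0 + h_0·M_1 = 6(Δ_0 - g'(-1)) = 15 and h_1·M_1 + 2h_1·M_2 = 6(g'(3) - Δ_1) = 6.
Forward elimination and back-substitution give M_0 = 11/8, M_1 = 19/4, M_2 = -7/8.

1.3750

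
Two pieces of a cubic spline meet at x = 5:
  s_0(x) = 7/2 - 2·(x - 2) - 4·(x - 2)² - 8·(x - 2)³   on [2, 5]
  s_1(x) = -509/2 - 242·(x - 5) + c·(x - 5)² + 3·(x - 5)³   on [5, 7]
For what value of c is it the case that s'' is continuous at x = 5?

-76

s_0''(x) = -8 - 48·(x - 2), so s_0''(5) = -152. On the right, s_1''(5) = 2c, so c = -76.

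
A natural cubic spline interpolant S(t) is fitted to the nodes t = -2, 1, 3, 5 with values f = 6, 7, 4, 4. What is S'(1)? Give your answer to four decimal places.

Let M_i = S''(x_i). Step sizes h_i = 3, 2, 2; slopes of the chords Δ_i = (y_(i+1) - y_i)/h_i = 1/3, -3/2, 0.
  3·M_0 + 10·M_1 + 2·M_2 = 6(Δ_1 - Δ_0) = -11
  2·M_1 + 8·M_2 + 2·M_3 = 6(Δ_2 - Δ_1) = 9
Natural end conditions: M_0 = M_3 = 0.
Solving the tridiagonal system: M_0 = 0, M_1 = -53/38, M_2 = 28/19, M_3 = 0.
On [1, 3], S'(t) = b_1 + 2c_1·(t - 1) + 3d_1·(t - 1)² with b_1 = Δ_1 - h_1(2M_1 + M_2)/6 = -121/114, c_1 = M_1/2 = -53/76, d_1 = (M_2 - M_1)/(6h_1) = 109/456. So S'(1) = -121/114.

-1.0614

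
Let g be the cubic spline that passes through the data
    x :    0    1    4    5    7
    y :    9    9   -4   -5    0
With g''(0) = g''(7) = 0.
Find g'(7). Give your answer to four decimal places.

3.4493

With M_i denoting the second derivative at x_i, h_i = 1, 3, 1, 2, and Δ_i = (y_(i+1) − y_i)/h_i = 0, -13/3, -1, 5/2:
  1·M_0 + 8·M_1 + 3·M_2 = 6(Δ_1 - Δ_0) = -26
  3·M_1 + 8·M_2 + 1·M_3 = 6(Δ_2 - Δ_1) = 20
  1·M_2 + 6·M_3 + 2·M_4 = 6(Δ_3 - Δ_2) = 21
Natural end conditions: M_0 = M_4 = 0.
Solving the tridiagonal system: M_0 = 0, M_1 = -217/46, M_2 = 90/23, M_3 = 131/46, M_4 = 0.
On [5, 7], g'(x) = b_3 + 2c_3·(x - 5) + 3d_3·(x - 5)² with b_3 = Δ_3 - h_3(2M_3 + M_4)/6 = 83/138, c_3 = M_3/2 = 131/92, d_3 = (M_4 - M_3)/(6h_3) = -131/552. So g'(7) = 238/69.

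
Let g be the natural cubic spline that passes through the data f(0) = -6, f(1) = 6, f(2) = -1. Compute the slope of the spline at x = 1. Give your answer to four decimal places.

2.5000

With m_i denoting the second derivative at x_i, h_i = 1, 1, and Δ_i = (y_(i+1) − y_i)/h_i = 12, -7:
  1·m_0 + 4·m_1 + 1·m_2 = 6(Δ_1 - Δ_0) = -114
Natural end conditions: m_0 = m_2 = 0.
Solving the tridiagonal system: m_0 = 0, m_1 = -57/2, m_2 = 0.
On [1, 2], g'(x) = b_1 + 2c_1·(x - 1) + 3d_1·(x - 1)² with b_1 = Δ_1 - h_1(2m_1 + m_2)/6 = 5/2, c_1 = m_1/2 = -57/4, d_1 = (m_2 - m_1)/(6h_1) = 19/4. So g'(1) = 5/2.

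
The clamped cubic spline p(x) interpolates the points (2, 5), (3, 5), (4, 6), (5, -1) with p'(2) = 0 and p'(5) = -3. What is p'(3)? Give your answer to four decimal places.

Let M_i = p''(x_i). Step sizes h_i = 1, 1, 1; slopes of the chords Δ_i = (y_(i+1) - y_i)/h_i = 0, 1, -7.
  1·M_0 + 4·M_1 + 1·M_2 = 6(Δ_1 - Δ_0) = 6
  1·M_1 + 4·M_2 + 1·M_3 = 6(Δ_2 - Δ_1) = -48
Clamped end conditions give two more equations: 2h_0·M_0 + h_0·M_1 = 6(Δ_0 - p'(2)) = 0 and h_2·M_2 + 2h_2·M_3 = 6(p'(5) - Δ_2) = 24.
Solving the tridiagonal system: M_0 = -18/5, M_1 = 36/5, M_2 = -96/5, M_3 = 108/5.
On [3, 4], p'(x) = b_1 + 2c_1·(x - 3) + 3d_1·(x - 3)² with b_1 = Δ_1 - h_1(2M_1 + M_2)/6 = 9/5, c_1 = M_1/2 = 18/5, d_1 = (M_2 - M_1)/(6h_1) = -22/5. So p'(3) = 9/5.

1.8000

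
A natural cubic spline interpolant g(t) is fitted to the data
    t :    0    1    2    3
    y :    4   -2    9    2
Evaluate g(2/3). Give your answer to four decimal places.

-2.1235

With M_i denoting the second derivative at x_i, h_i = 1, 1, 1, and Δ_i = (y_(i+1) − y_i)/h_i = -6, 11, -7:
  1·M_0 + 4·M_1 + 1·M_2 = 6(Δ_1 - Δ_0) = 102
  1·M_1 + 4·M_2 + 1·M_3 = 6(Δ_2 - Δ_1) = -108
Natural end conditions: M_0 = M_3 = 0.
Hence M_0 = 0, M_1 = 172/5, M_2 = -178/5, M_3 = 0.
On [0, 1], g(t) = 4 - 176/15·t + 0·t² + 86/15·t³.
With t = 2/3: g(2/3) = -172/81.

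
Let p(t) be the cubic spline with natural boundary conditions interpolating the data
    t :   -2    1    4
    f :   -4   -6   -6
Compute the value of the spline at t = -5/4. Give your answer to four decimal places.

-4.6172

Put M_i = p'' at the i-th knot. Here h = (3, 3) and Δ = (-2/3, 0), so the interior equations h_(i-1)·M_(i-1) + 2(h_(i-1)+h_i)·M_i + h_i·M_(i+1) = 6(Δ_i − Δ_(i-1)) read
  3·M_0 + 12·M_1 + 3·M_2 = 6(Δ_1 - Δ_0) = 4
Natural end conditions: M_0 = M_2 = 0.
Solving: M_0 = 0, M_1 = 1/3, M_2 = 0.
On [-2, 1], p(t) = -4 - 5/6·(t + 2) + 0·(t + 2)² + 1/54·(t + 2)³.
With (t + 2) = 3/4: p(-5/4) = -591/128.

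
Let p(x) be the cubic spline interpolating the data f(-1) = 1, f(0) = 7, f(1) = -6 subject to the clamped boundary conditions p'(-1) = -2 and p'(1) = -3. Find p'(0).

With M_i denoting the second derivative at x_i, h_i = 1, 1, and Δ_i = (y_(i+1) − y_i)/h_i = 6, -13:
  1·M_0 + 4·M_1 + 1·M_2 = 6(Δ_1 - Δ_0) = -114
Clamped end conditions give two more equations: 2h_0·M_0 + h_0·M_1 = 6(Δ_0 - p'(-1)) = 48 and h_1·M_1 + 2h_1·M_2 = 6(p'(1) - Δ_1) = 60.
Solving: M_0 = 52, M_1 = -56, M_2 = 58.
On [0, 1], p'(x) = b_1 + 2c_1·x + 3d_1·x² with b_1 = Δ_1 - h_1(2M_1 + M_2)/6 = -4, c_1 = M_1/2 = -28, d_1 = (M_2 - M_1)/(6h_1) = 19. So p'(0) = -4.

-4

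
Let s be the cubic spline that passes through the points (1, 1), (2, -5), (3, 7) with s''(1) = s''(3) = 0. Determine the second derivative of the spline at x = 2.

Let M_i = s''(x_i). Step sizes h_i = 1, 1; slopes of the chords Δ_i = (y_(i+1) - y_i)/h_i = -6, 12.
  1·M_0 + 4·M_1 + 1·M_2 = 6(Δ_1 - Δ_0) = 108
Natural end conditions: M_0 = M_2 = 0.
Solving the tridiagonal system: M_0 = 0, M_1 = 27, M_2 = 0.

27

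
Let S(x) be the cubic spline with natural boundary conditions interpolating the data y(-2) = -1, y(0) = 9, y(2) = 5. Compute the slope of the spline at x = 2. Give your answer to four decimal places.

With M_i denoting the second derivative at x_i, h_i = 2, 2, and Δ_i = (y_(i+1) − y_i)/h_i = 5, -2:
  2·M_0 + 8·M_1 + 2·M_2 = 6(Δ_1 - Δ_0) = -42
Natural end conditions: M_0 = M_2 = 0.
Hence M_0 = 0, M_1 = -21/4, M_2 = 0.
On [0, 2], S'(x) = b_1 + 2c_1·x + 3d_1·x² with b_1 = Δ_1 - h_1(2M_1 + M_2)/6 = 3/2, c_1 = M_1/2 = -21/8, d_1 = (M_2 - M_1)/(6h_1) = 7/16. So S'(2) = -15/4.

-3.7500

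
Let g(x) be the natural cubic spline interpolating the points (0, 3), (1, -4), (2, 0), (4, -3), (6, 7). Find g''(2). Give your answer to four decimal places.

Put σ_i = g'' at the i-th knot. Here h = (1, 1, 2, 2) and Δ = (-7, 4, -3/2, 5), so the interior equations h_(i-1)·σ_(i-1) + 2(h_(i-1)+h_i)·σ_i + h_i·σ_(i+1) = 6(Δ_i − Δ_(i-1)) read
  1·σ_0 + 4·σ_1 + 1·σ_2 = 6(Δ_1 - Δ_0) = 66
  1·σ_1 + 6·σ_2 + 2·σ_3 = 6(Δ_2 - Δ_1) = -33
  2·σ_2 + 8·σ_3 + 2·σ_4 = 6(Δ_3 - Δ_2) = 39
Natural end conditions: σ_0 = σ_4 = 0.
Solving the tridiagonal system: σ_0 = 0, σ_1 = 541/28, σ_2 = -79/7, σ_3 = 431/56, σ_4 = 0.

-11.2857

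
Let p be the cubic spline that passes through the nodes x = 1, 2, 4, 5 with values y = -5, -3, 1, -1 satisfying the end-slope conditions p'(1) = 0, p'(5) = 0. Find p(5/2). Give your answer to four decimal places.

-1.3143

Let M_i = p''(x_i). Step sizes h_i = 1, 2, 1; slopes of the chords Δ_i = (y_(i+1) - y_i)/h_i = 2, 2, -2.
  1·M_0 + 6·M_1 + 2·M_2 = 6(Δ_1 - Δ_0) = 0
  2·M_1 + 6·M_2 + 1·M_3 = 6(Δ_2 - Δ_1) = -24
Clamped end conditions give two more equations: 2h_0·M_0 + h_0·M_1 = 6(Δ_0 - p'(1)) = 12 and h_2·M_2 + 2h_2·M_3 = 6(p'(5) - Δ_2) = 12.
Solving the tridiagonal system: M_0 = 192/35, M_1 = 36/35, M_2 = -204/35, M_3 = 312/35.
On [2, 4], p(x) = -3 + 114/35·(x - 2) + 18/35·(x - 2)² - 4/7·(x - 2)³.
With (x - 2) = 1/2: p(5/2) = -46/35.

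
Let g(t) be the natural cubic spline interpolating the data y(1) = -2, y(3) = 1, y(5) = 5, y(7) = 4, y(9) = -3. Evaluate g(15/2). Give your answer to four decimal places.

Let M_i = g''(x_i). Step sizes h_i = 2, 2, 2, 2; slopes of the chords Δ_i = (y_(i+1) - y_i)/h_i = 3/2, 2, -1/2, -7/2.
  2·M_0 + 8·M_1 + 2·M_2 = 6(Δ_1 - Δ_0) = 3
  2·M_1 + 8·M_2 + 2·M_3 = 6(Δ_2 - Δ_1) = -15
  2·M_2 + 8·M_3 + 2·M_4 = 6(Δ_3 - Δ_2) = -18
Natural end conditions: M_0 = M_4 = 0.
Solving the tridiagonal system: M_0 = 0, M_1 = 87/112, M_2 = -45/28, M_3 = -207/112, M_4 = 0.
On [7, 9], g(t) = 4 - 127/56·(t - 7) - 207/224·(t - 7)² + 69/448·(t - 7)³.
With (t - 7) = 1/2: g(15/2) = 1359/512.

2.6543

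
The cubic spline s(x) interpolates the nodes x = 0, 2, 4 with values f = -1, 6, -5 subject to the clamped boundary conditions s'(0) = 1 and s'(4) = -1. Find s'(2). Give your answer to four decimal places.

Let M_i = s''(x_i). Step sizes h_i = 2, 2; slopes of the chords Δ_i = (y_(i+1) - y_i)/h_i = 7/2, -11/2.
  2·M_0 + 8·M_1 + 2·M_2 = 6(Δ_1 - Δ_0) = -54
Clamped end conditions give two more equations: 2h_0·M_0 + h_0·M_1 = 6(Δ_0 - s'(0)) = 15 and h_1·M_1 + 2h_1·M_2 = 6(s'(4) - Δ_1) = 27.
Solving: M_0 = 10, M_1 = -25/2, M_2 = 13.
On [2, 4], s'(x) = b_1 + 2c_1·(x - 2) + 3d_1·(x - 2)² with b_1 = Δ_1 - h_1(2M_1 + M_2)/6 = -3/2, c_1 = M_1/2 = -25/4, d_1 = (M_2 - M_1)/(6h_1) = 17/8. So s'(2) = -3/2.

-1.5000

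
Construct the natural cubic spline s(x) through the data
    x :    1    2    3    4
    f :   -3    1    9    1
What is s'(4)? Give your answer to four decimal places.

-12.5333

Write m_i for s''(x_i). With h_i = 1, 1, 1 and divided differences Δ_i = 4, 8, -8, the continuity of s' gives the tridiagonal system
  1·m_0 + 4·m_1 + 1·m_2 = 6(Δ_1 - Δ_0) = 24
  1·m_1 + 4·m_2 + 1·m_3 = 6(Δ_2 - Δ_1) = -96
Natural end conditions: m_0 = m_3 = 0.
Hence m_0 = 0, m_1 = 64/5, m_2 = -136/5, m_3 = 0.
On [3, 4], s'(x) = b_2 + 2c_2·(x - 3) + 3d_2·(x - 3)² with b_2 = Δ_2 - h_2(2m_2 + m_3)/6 = 16/15, c_2 = m_2/2 = -68/5, d_2 = (m_3 - m_2)/(6h_2) = 68/15. So s'(4) = -188/15.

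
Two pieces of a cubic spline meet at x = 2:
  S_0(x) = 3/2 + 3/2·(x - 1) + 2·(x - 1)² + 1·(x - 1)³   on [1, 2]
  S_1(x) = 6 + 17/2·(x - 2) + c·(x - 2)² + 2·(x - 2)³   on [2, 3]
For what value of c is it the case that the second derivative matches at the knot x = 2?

5

S_0''(x) = 4 + 6·(x - 1), so S_0''(2) = 10. On the right, S_1''(2) = 2c, so c = 5.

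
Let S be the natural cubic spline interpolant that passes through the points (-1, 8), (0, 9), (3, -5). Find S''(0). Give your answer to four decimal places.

Let M_i = S''(x_i). Step sizes h_i = 1, 3; slopes of the chords Δ_i = (y_(i+1) - y_i)/h_i = 1, -14/3.
  1·M_0 + 8·M_1 + 3·M_2 = 6(Δ_1 - Δ_0) = -34
Natural end conditions: M_0 = M_2 = 0.
Solving: M_0 = 0, M_1 = -17/4, M_2 = 0.

-4.2500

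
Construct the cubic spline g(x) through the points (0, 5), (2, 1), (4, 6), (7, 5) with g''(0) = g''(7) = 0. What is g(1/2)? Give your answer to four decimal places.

3.3750

Put M_i = g'' at the i-th knot. Here h = (2, 2, 3) and Δ = (-2, 5/2, -1/3), so the interior equations h_(i-1)·M_(i-1) + 2(h_(i-1)+h_i)·M_i + h_i·M_(i+1) = 6(Δ_i − Δ_(i-1)) read
  2·M_0 + 8·M_1 + 2·M_2 = 6(Δ_1 - Δ_0) = 27
  2·M_1 + 10·M_2 + 3·M_3 = 6(Δ_2 - Δ_1) = -17
Natural end conditions: M_0 = M_3 = 0.
Solving the tridiagonal system: M_0 = 0, M_1 = 4, M_2 = -5/2, M_3 = 0.
On [0, 2], g(x) = 5 - 10/3·x + 0·x² + 1/3·x³.
With x = 1/2: g(1/2) = 27/8.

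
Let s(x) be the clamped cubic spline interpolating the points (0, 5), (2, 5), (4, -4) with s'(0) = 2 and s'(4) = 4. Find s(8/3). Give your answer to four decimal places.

0.6296

With M_i denoting the second derivative at x_i, h_i = 2, 2, and Δ_i = (y_(i+1) − y_i)/h_i = 0, -9/2:
  2·M_0 + 8·M_1 + 2·M_2 = 6(Δ_1 - Δ_0) = -27
Clamped end conditions give two more equations: 2h_0·M_0 + h_0·M_1 = 6(Δ_0 - s'(0)) = -12 and h_1·M_1 + 2h_1·M_2 = 6(s'(4) - Δ_1) = 51.
Forward elimination and back-substitution give M_0 = 7/8, M_1 = -31/4, M_2 = 133/8.
On [2, 4], s(x) = 5 - 39/8·(x - 2) - 31/8·(x - 2)² + 65/32·(x - 2)³.
With (x - 2) = 2/3: s(8/3) = 17/27.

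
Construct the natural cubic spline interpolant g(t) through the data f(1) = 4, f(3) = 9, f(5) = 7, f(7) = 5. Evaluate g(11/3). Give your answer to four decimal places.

Put σ_i = g'' at the i-th knot. Here h = (2, 2, 2) and Δ = (5/2, -1, -1), so the interior equations h_(i-1)·σ_(i-1) + 2(h_(i-1)+h_i)·σ_i + h_i·σ_(i+1) = 6(Δ_i − Δ_(i-1)) read
  2·σ_0 + 8·σ_1 + 2·σ_2 = 6(Δ_1 - Δ_0) = -21
  2·σ_1 + 8·σ_2 + 2·σ_3 = 6(Δ_2 - Δ_1) = 0
Natural end conditions: σ_0 = σ_3 = 0.
Solving: σ_0 = 0, σ_1 = -14/5, σ_2 = 7/10, σ_3 = 0.
On [3, 5], g(t) = 9 + 19/30·(t - 3) - 7/5·(t - 3)² + 7/24·(t - 3)³.
With (t - 3) = 2/3: g(11/3) = 3599/405.

8.8864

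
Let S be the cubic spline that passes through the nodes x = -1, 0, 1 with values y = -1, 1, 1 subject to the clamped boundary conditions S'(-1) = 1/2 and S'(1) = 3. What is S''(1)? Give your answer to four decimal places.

With M_i denoting the second derivative at x_i, h_i = 1, 1, and Δ_i = (y_(i+1) − y_i)/h_i = 2, 0:
  1·M_0 + 4·M_1 + 1·M_2 = 6(Δ_1 - Δ_0) = -12
Clamped end conditions give two more equations: 2h_0·M_0 + h_0·M_1 = 6(Δ_0 - S'(-1)) = 9 and h_1·M_1 + 2h_1·M_2 = 6(S'(1) - Δ_1) = 18.
Solving: M_0 = 35/4, M_1 = -17/2, M_2 = 53/4.

13.2500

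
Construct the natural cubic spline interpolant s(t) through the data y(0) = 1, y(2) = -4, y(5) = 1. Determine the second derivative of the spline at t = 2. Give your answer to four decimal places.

2.5000

Let σ_i = s''(x_i). Step sizes h_i = 2, 3; slopes of the chords Δ_i = (y_(i+1) - y_i)/h_i = -5/2, 5/3.
  2·σ_0 + 10·σ_1 + 3·σ_2 = 6(Δ_1 - Δ_0) = 25
Natural end conditions: σ_0 = σ_2 = 0.
Forward elimination and back-substitution give σ_0 = 0, σ_1 = 5/2, σ_2 = 0.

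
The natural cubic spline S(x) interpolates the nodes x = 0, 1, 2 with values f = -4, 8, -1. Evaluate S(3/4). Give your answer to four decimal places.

6.7227

With m_i denoting the second derivative at x_i, h_i = 1, 1, and Δ_i = (y_(i+1) − y_i)/h_i = 12, -9:
  1·m_0 + 4·m_1 + 1·m_2 = 6(Δ_1 - Δ_0) = -126
Natural end conditions: m_0 = m_2 = 0.
Solving the tridiagonal system: m_0 = 0, m_1 = -63/2, m_2 = 0.
On [0, 1], S(x) = -4 + 69/4·x + 0·x² - 21/4·x³.
With x = 3/4: S(3/4) = 1721/256.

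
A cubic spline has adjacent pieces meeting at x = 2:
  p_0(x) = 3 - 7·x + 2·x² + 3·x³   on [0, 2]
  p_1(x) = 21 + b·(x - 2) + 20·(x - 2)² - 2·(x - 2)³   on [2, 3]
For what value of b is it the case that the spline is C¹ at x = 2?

37

p_0'(x) = -7 + 4·x + 9·x², so p_0'(2) = 37. On the right, p_1'(2) = b, so b = 37.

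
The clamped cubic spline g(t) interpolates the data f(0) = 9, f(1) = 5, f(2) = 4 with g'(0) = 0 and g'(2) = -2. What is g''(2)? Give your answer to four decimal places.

-8.5000

Write m_i for g''(x_i). With h_i = 1, 1 and divided differences Δ_i = -4, -1, the continuity of g' gives the tridiagonal system
  1·m_0 + 4·m_1 + 1·m_2 = 6(Δ_1 - Δ_0) = 18
Clamped end conditions give two more equations: 2h_0·m_0 + h_0·m_1 = 6(Δ_0 - g'(0)) = -24 and h_1·m_1 + 2h_1·m_2 = 6(g'(2) - Δ_1) = -6.
Hence m_0 = -35/2, m_1 = 11, m_2 = -17/2.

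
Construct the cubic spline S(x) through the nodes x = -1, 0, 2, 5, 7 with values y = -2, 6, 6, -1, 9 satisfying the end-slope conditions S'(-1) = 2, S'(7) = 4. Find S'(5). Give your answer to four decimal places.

2.7747

Put M_i = S'' at the i-th knot. Here h = (1, 2, 3, 2) and Δ = (8, 0, -7/3, 5), so the interior equations h_(i-1)·M_(i-1) + 2(h_(i-1)+h_i)·M_i + h_i·M_(i+1) = 6(Δ_i − Δ_(i-1)) read
  1·M_0 + 6·M_1 + 2·M_2 = 6(Δ_1 - Δ_0) = -48
  2·M_1 + 10·M_2 + 3·M_3 = 6(Δ_2 - Δ_1) = -14
  3·M_2 + 10·M_3 + 2·M_4 = 6(Δ_3 - Δ_2) = 44
Clamped end conditions give two more equations: 2h_0·M_0 + h_0·M_1 = 6(Δ_0 - S'(-1)) = 36 and h_3·M_3 + 2h_3·M_4 = 6(S'(7) - Δ_3) = -6.
Solving the tridiagonal system: M_0 = 6518/273, M_1 = -3208/273, M_2 = -187/273, M_3 = 496/91, M_4 = -769/182.
On [5, 7], S'(x) = b_3 + 2c_3·(x - 5) + 3d_3·(x - 5)² with b_3 = Δ_3 - h_3(2M_3 + M_4)/6 = 505/182, c_3 = M_3/2 = 248/91, d_3 = (M_4 - M_3)/(6h_3) = -587/728. So S'(5) = 505/182.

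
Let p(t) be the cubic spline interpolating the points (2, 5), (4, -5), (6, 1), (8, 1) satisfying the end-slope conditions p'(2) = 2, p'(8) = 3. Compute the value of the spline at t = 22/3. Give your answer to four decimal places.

Write M_i for p''(x_i). With h_i = 2, 2, 2 and divided differences Δ_i = -5, 3, 0, the continuity of p' gives the tridiagonal system
  2·M_0 + 8·M_1 + 2·M_2 = 6(Δ_1 - Δ_0) = 48
  2·M_1 + 8·M_2 + 2·M_3 = 6(Δ_2 - Δ_1) = -18
Clamped end conditions give two more equations: 2h_0·M_0 + h_0·M_1 = 6(Δ_0 - p'(2)) = -42 and h_2·M_2 + 2h_2·M_3 = 6(p'(8) - Δ_2) = 18.
Solving the tridiagonal system: M_0 = -247/15, M_1 = 179/15, M_2 = -109/15, M_3 = 122/15.
On [6, 8], p(t) = 1 + 32/15·(t - 6) - 109/30·(t - 6)² + 77/60·(t - 6)³.
With (t - 6) = 4/3: p(22/3) = 173/405.

0.4272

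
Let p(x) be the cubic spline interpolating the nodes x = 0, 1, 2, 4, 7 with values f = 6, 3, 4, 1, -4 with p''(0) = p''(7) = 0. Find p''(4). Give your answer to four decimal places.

Write M_i for p''(x_i). With h_i = 1, 1, 2, 3 and divided differences Δ_i = -3, 1, -3/2, -5/3, the continuity of p' gives the tridiagonal system
  1·M_0 + 4·M_1 + 1·M_2 = 6(Δ_1 - Δ_0) = 24
  1·M_1 + 6·M_2 + 2·M_3 = 6(Δ_2 - Δ_1) = -15
  2·M_2 + 10·M_3 + 3·M_4 = 6(Δ_3 - Δ_2) = -1
Natural end conditions: M_0 = M_4 = 0.
Solving the tridiagonal system: M_0 = 0, M_1 = 746/107, M_2 = -416/107, M_3 = 145/214, M_4 = 0.

0.6776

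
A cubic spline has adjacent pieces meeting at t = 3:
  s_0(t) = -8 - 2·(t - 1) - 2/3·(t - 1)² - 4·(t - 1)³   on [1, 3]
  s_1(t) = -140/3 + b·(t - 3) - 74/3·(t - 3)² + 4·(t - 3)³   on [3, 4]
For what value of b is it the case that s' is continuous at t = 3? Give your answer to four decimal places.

-52.6667

s_0'(t) = -2 - 4/3·(t - 1) - 12·(t - 1)², so s_0'(3) = -158/3. On the right, s_1'(3) = b, so b = -158/3.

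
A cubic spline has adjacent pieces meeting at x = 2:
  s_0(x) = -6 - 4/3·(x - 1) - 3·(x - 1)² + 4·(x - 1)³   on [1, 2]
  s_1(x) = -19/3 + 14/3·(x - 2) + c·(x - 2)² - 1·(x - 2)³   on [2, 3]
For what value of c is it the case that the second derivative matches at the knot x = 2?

s_0''(x) = -6 + 24·(x - 1), so s_0''(2) = 18. On the right, s_1''(2) = 2c, so c = 9.

9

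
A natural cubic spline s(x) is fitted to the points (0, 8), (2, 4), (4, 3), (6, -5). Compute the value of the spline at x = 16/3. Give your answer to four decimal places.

Put M_i = s'' at the i-th knot. Here h = (2, 2, 2) and Δ = (-2, -1/2, -4), so the interior equations h_(i-1)·M_(i-1) + 2(h_(i-1)+h_i)·M_i + h_i·M_(i+1) = 6(Δ_i − Δ_(i-1)) read
  2·M_0 + 8·M_1 + 2·M_2 = 6(Δ_1 - Δ_0) = 9
  2·M_1 + 8·M_2 + 2·M_3 = 6(Δ_2 - Δ_1) = -21
Natural end conditions: M_0 = M_3 = 0.
Solving: M_0 = 0, M_1 = 19/10, M_2 = -31/10, M_3 = 0.
On [4, 6], s(x) = 3 - 29/15·(x - 4) - 31/20·(x - 4)² + 31/120·(x - 4)³.
With (x - 4) = 4/3: s(16/3) = -697/405.

-1.7210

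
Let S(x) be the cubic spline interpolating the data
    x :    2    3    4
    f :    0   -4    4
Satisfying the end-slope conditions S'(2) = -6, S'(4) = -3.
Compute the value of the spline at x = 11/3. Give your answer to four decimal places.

2.7593

With M_i denoting the second derivative at x_i, h_i = 1, 1, and Δ_i = (y_(i+1) − y_i)/h_i = -4, 8:
  1·M_0 + 4·M_1 + 1·M_2 = 6(Δ_1 - Δ_0) = 72
Clamped end conditions give two more equations: 2h_0·M_0 + h_0·M_1 = 6(Δ_0 - S'(2)) = 12 and h_1·M_1 + 2h_1·M_2 = 6(S'(4) - Δ_1) = -66.
Forward elimination and back-substitution give M_0 = -21/2, M_1 = 33, M_2 = -99/2.
On [3, 4], S(x) = -4 + 21/4·(x - 3) + 33/2·(x - 3)² - 55/4·(x - 3)³.
With (x - 3) = 2/3: S(11/3) = 149/54.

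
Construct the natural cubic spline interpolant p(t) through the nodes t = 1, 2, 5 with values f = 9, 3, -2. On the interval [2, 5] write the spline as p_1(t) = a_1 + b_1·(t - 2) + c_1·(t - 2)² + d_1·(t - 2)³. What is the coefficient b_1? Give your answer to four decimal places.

Put M_i = p'' at the i-th knot. Here h = (1, 3) and Δ = (-6, -5/3), so the interior equations h_(i-1)·M_(i-1) + 2(h_(i-1)+h_i)·M_i + h_i·M_(i+1) = 6(Δ_i − Δ_(i-1)) read
  1·M_0 + 8·M_1 + 3·M_2 = 6(Δ_1 - Δ_0) = 26
Natural end conditions: M_0 = M_2 = 0.
Forward elimination and back-substitution give M_0 = 0, M_1 = 13/4, M_2 = 0.
On [2, 5], with p_1(t) = a_1 + b_1·(t - 2) + c_1·(t - 2)² + d_1·(t - 2)³: c_1 = M_1/2 = 13/8, d_1 = (M_2 - M_1)/(6h_1) = -13/72, b_1 = Δ_1 - h_1(2M_1 + M_2)/6 = -59/12.

-4.9167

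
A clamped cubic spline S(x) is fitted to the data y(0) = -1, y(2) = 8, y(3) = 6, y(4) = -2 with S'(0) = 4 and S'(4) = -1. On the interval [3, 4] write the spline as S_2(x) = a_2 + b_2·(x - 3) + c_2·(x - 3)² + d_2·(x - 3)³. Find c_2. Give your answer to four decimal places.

With M_i denoting the second derivative at x_i, h_i = 2, 1, 1, and Δ_i = (y_(i+1) − y_i)/h_i = 9/2, -2, -8:
  2·M_0 + 6·M_1 + 1·M_2 = 6(Δ_1 - Δ_0) = -39
  1·M_1 + 4·M_2 + 1·M_3 = 6(Δ_2 - Δ_1) = -36
Clamped end conditions give two more equations: 2h_0·M_0 + h_0·M_1 = 6(Δ_0 - S'(0)) = 3 and h_2·M_2 + 2h_2·M_3 = 6(S'(4) - Δ_2) = 42.
Solving: M_0 = 73/22, M_1 = -113/22, M_2 = -163/11, M_3 = 625/22.
On [3, 4], with S_2(x) = a_2 + b_2·(x - 3) + c_2·(x - 3)² + d_2·(x - 3)³: c_2 = M_2/2 = -163/22, d_2 = (M_3 - M_2)/(6h_2) = 317/44, b_2 = Δ_2 - h_2(2M_2 + M_3)/6 = -343/44.

-7.4091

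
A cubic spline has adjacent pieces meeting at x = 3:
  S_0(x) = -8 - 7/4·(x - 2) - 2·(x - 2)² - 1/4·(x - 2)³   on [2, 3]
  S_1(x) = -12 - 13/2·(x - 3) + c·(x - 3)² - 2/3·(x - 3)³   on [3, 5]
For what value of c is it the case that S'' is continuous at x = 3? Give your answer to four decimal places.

S_0''(x) = -4 - 3/2·(x - 2), so S_0''(3) = -11/2. On the right, S_1''(3) = 2c, so c = -11/4.

-2.7500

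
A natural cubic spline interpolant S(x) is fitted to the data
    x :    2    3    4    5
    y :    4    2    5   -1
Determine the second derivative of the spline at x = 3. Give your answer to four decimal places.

Write M_i for S''(x_i). With h_i = 1, 1, 1 and divided differences Δ_i = -2, 3, -6, the continuity of S' gives the tridiagonal system
  1·M_0 + 4·M_1 + 1·M_2 = 6(Δ_1 - Δ_0) = 30
  1·M_1 + 4·M_2 + 1·M_3 = 6(Δ_2 - Δ_1) = -54
Natural end conditions: M_0 = M_3 = 0.
Solving the tridiagonal system: M_0 = 0, M_1 = 58/5, M_2 = -82/5, M_3 = 0.

11.6000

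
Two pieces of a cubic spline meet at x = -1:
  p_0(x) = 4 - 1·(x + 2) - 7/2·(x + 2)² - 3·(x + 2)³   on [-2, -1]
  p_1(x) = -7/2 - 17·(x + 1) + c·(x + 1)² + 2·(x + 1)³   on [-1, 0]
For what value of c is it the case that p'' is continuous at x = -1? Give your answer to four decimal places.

-12.5000

p_0''(x) = -7 - 18·(x + 2), so p_0''(-1) = -25. On the right, p_1''(-1) = 2c, so c = -25/2.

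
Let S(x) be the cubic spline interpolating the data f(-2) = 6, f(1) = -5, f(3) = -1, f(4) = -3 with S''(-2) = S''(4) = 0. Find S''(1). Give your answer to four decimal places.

Let M_i = S''(x_i). Step sizes h_i = 3, 2, 1; slopes of the chords Δ_i = (y_(i+1) - y_i)/h_i = -11/3, 2, -2.
  3·M_0 + 10·M_1 + 2·M_2 = 6(Δ_1 - Δ_0) = 34
  2·M_1 + 6·M_2 + 1·M_3 = 6(Δ_2 - Δ_1) = -24
Natural end conditions: M_0 = M_3 = 0.
Hence M_0 = 0, M_1 = 9/2, M_2 = -11/2, M_3 = 0.

4.5000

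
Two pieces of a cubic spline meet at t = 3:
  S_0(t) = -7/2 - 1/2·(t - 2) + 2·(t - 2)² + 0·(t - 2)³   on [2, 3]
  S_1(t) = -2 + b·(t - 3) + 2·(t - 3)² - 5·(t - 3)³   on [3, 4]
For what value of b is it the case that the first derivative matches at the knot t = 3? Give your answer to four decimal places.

S_0'(t) = -1/2 + 4·(t - 2) + 0·(t - 2)², so S_0'(3) = 7/2. On the right, S_1'(3) = b, so b = 7/2.

3.5000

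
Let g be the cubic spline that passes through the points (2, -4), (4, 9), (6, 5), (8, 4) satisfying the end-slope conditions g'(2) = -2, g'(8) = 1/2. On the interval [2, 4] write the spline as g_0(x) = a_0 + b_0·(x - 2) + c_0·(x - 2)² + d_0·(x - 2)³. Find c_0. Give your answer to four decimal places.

9.4167

Write M_i for g''(x_i). With h_i = 2, 2, 2 and divided differences Δ_i = 13/2, -2, -1/2, the continuity of g' gives the tridiagonal system
  2·M_0 + 8·M_1 + 2·M_2 = 6(Δ_1 - Δ_0) = -51
  2·M_1 + 8·M_2 + 2·M_3 = 6(Δ_2 - Δ_1) = 9
Clamped end conditions give two more equations: 2h_0·M_0 + h_0·M_1 = 6(Δ_0 - g'(2)) = 51 and h_2·M_2 + 2h_2·M_3 = 6(g'(8) - Δ_2) = 6.
Forward elimination and back-substitution give M_0 = 113/6, M_1 = -73/6, M_2 = 13/3, M_3 = -2/3.
On [2, 4], with g_0(x) = a_0 + b_0·(x - 2) + c_0·(x - 2)² + d_0·(x - 2)³: c_0 = M_0/2 = 113/12, d_0 = (M_1 - M_0)/(6h_0) = -31/12, b_0 = Δ_0 - h_0(2M_0 + M_1)/6 = -2.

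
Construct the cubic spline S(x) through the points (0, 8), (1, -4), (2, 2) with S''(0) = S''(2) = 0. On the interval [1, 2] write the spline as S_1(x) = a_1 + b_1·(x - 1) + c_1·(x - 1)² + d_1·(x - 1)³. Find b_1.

Put M_i = S'' at the i-th knot. Here h = (1, 1) and Δ = (-12, 6), so the interior equations h_(i-1)·M_(i-1) + 2(h_(i-1)+h_i)·M_i + h_i·M_(i+1) = 6(Δ_i − Δ_(i-1)) read
  1·M_0 + 4·M_1 + 1·M_2 = 6(Δ_1 - Δ_0) = 108
Natural end conditions: M_0 = M_2 = 0.
Solving: M_0 = 0, M_1 = 27, M_2 = 0.
On [1, 2], with S_1(x) = a_1 + b_1·(x - 1) + c_1·(x - 1)² + d_1·(x - 1)³: c_1 = M_1/2 = 27/2, d_1 = (M_2 - M_1)/(6h_1) = -9/2, b_1 = Δ_1 - h_1(2M_1 + M_2)/6 = -3.

-3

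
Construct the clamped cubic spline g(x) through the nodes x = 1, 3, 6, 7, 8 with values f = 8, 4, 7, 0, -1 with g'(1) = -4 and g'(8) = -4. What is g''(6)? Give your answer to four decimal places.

-9.6596

Write M_i for g''(x_i). With h_i = 2, 3, 1, 1 and divided differences Δ_i = -2, 1, -7, -1, the continuity of g' gives the tridiagonal system
  2·M_0 + 10·M_1 + 3·M_2 = 6(Δ_1 - Δ_0) = 18
  3·M_1 + 8·M_2 + 1·M_3 = 6(Δ_2 - Δ_1) = -48
  1·M_2 + 4·M_3 + 1·M_4 = 6(Δ_3 - Δ_2) = 36
Clamped end conditions give two more equations: 2h_0·M_0 + h_0·M_1 = 6(Δ_0 - g'(1)) = 12 and h_3·M_3 + 2h_3·M_4 = 6(g'(8) - Δ_3) = -18.
Solving the tridiagonal system: M_0 = 34/47, M_1 = 214/47, M_2 = -454/47, M_3 = 734/47, M_4 = -790/47.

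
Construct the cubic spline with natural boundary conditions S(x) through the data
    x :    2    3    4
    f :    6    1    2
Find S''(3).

9

Put M_i = S'' at the i-th knot. Here h = (1, 1) and Δ = (-5, 1), so the interior equations h_(i-1)·M_(i-1) + 2(h_(i-1)+h_i)·M_i + h_i·M_(i+1) = 6(Δ_i − Δ_(i-1)) read
  1·M_0 + 4·M_1 + 1·M_2 = 6(Δ_1 - Δ_0) = 36
Natural end conditions: M_0 = M_2 = 0.
Forward elimination and back-substitution give M_0 = 0, M_1 = 9, M_2 = 0.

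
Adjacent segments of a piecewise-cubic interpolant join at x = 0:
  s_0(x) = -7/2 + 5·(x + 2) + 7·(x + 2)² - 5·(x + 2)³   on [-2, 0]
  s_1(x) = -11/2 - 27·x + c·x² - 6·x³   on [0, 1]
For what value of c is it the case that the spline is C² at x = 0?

-23

s_0''(x) = 14 - 30·(x + 2), so s_0''(0) = -46. On the right, s_1''(0) = 2c, so c = -23.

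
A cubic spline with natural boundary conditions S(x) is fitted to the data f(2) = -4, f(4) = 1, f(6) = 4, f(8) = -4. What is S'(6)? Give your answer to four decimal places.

-1.2000

Put M_i = S'' at the i-th knot. Here h = (2, 2, 2) and Δ = (5/2, 3/2, -4), so the interior equations h_(i-1)·M_(i-1) + 2(h_(i-1)+h_i)·M_i + h_i·M_(i+1) = 6(Δ_i − Δ_(i-1)) read
  2·M_0 + 8·M_1 + 2·M_2 = 6(Δ_1 - Δ_0) = -6
  2·M_1 + 8·M_2 + 2·M_3 = 6(Δ_2 - Δ_1) = -33
Natural end conditions: M_0 = M_3 = 0.
Solving the tridiagonal system: M_0 = 0, M_1 = 3/10, M_2 = -21/5, M_3 = 0.
On [6, 8], S'(x) = b_2 + 2c_2·(x - 6) + 3d_2·(x - 6)² with b_2 = Δ_2 - h_2(2M_2 + M_3)/6 = -6/5, c_2 = M_2/2 = -21/10, d_2 = (M_3 - M_2)/(6h_2) = 7/20. So S'(6) = -6/5.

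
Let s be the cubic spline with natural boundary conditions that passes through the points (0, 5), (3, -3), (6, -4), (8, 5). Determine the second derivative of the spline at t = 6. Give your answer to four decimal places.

2.7568

Let M_i = s''(x_i). Step sizes h_i = 3, 3, 2; slopes of the chords Δ_i = (y_(i+1) - y_i)/h_i = -8/3, -1/3, 9/2.
  3·M_0 + 12·M_1 + 3·M_2 = 6(Δ_1 - Δ_0) = 14
  3·M_1 + 10·M_2 + 2·M_3 = 6(Δ_2 - Δ_1) = 29
Natural end conditions: M_0 = M_3 = 0.
Forward elimination and back-substitution give M_0 = 0, M_1 = 53/111, M_2 = 102/37, M_3 = 0.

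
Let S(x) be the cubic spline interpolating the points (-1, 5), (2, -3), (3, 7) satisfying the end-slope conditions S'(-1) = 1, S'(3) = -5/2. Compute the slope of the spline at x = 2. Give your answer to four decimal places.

11.0625

With σ_i denoting the second derivative at x_i, h_i = 3, 1, and Δ_i = (y_(i+1) − y_i)/h_i = -8/3, 10:
  3·σ_0 + 8·σ_1 + 1·σ_2 = 6(Δ_1 - Δ_0) = 76
Clamped end conditions give two more equations: 2h_0·σ_0 + h_0·σ_1 = 6(Δ_0 - S'(-1)) = -22 and h_1·σ_1 + 2h_1·σ_2 = 6(S'(3) - Δ_1) = -75.
Solving: σ_0 = -337/24, σ_1 = 83/4, σ_2 = -383/8.
On [2, 3], S'(x) = b_1 + 2c_1·(x - 2) + 3d_1·(x - 2)² with b_1 = Δ_1 - h_1(2σ_1 + σ_2)/6 = 177/16, c_1 = σ_1/2 = 83/8, d_1 = (σ_2 - σ_1)/(6h_1) = -183/16. So S'(2) = 177/16.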